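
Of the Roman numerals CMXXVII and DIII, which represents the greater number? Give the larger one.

CMXXVII = 927
DIII = 503
927 is larger

CMXXVII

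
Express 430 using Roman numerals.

Convert 430 to Roman numerals:
  430 contains 1×400 (CD)
  30 contains 3×10 (XXX)

CDXXX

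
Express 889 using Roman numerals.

Convert 889 to Roman numerals:
  889 contains 1×500 (D)
  389 contains 3×100 (CCC)
  89 contains 1×50 (L)
  39 contains 3×10 (XXX)
  9 contains 1×9 (IX)

DCCCLXXXIX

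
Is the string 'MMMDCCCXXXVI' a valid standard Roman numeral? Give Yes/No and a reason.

'MMMDCCCXXXVI': Check the rules: uses only the symbols I, V, X, L, C, D, M; no symbol is repeated more than three times in a row; V, L and D each appear at most once; no smaller symbol precedes a larger one (values never increase from left to right). Value: M (1000) + M (1000) + M (1000) + D (500) + C (100) + C (100) + C (100) + X (10) + X (10) + X (10) + V (5) + I (1) = 3836. So it is a valid standard Roman numeral.

Yes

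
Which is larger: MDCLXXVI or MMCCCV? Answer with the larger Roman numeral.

MDCLXXVI = 1676
MMCCCV = 2305
2305 is larger

MMCCCV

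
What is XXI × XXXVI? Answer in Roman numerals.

XXI = 21
XXXVI = 36
21 × 36 = 756

DCCLVI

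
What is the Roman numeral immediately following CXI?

CXI = 111, so the next integer is 111 + 1 = 112

CXII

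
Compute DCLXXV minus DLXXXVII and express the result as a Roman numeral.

DCLXXV = 675
DLXXXVII = 587
675 - 587 = 88

LXXXVIII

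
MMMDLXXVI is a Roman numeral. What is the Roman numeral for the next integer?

MMMDLXXVI = 3576, so the next integer is 3576 + 1 = 3577

MMMDLXXVII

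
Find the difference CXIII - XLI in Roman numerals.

CXIII = 113
XLI = 41
113 - 41 = 72

LXXII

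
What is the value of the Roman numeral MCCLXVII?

MCCLXVII: M=1000, C=100, C=100, L=50, X=10, V=5, I=1, I=1
1000 + 100 + 100 + 50 + 10 + 5 + 1 + 1 = 1267

1267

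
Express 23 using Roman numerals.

Convert 23 to Roman numerals:
  23 contains 2×10 (XX)
  3 contains 3×1 (III)

XXIII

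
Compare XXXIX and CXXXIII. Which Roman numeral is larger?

XXXIX = 39
CXXXIII = 133
133 is larger

CXXXIII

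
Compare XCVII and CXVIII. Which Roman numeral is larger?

XCVII = 97
CXVIII = 118
118 is larger

CXVIII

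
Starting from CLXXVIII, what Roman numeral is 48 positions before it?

CLXXVIII = 178
178 - 48 = 130

CXXX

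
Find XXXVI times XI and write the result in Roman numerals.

XXXVI = 36
XI = 11
36 × 11 = 396

CCCXCVI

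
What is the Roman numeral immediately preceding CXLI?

CXLI = 141, so the previous integer is 141 - 1 = 140

CXL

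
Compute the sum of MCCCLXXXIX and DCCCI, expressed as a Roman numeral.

MCCCLXXXIX = 1389
DCCCI = 801
1389 + 801 = 2190

MMCXC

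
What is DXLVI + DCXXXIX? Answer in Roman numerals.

DXLVI = 546
DCXXXIX = 639
546 + 639 = 1185

MCLXXXV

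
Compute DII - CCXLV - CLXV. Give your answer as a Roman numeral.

DII = 502, CCXLV = 245, CLXV = 165
502 - 245 = 257
257 - 165 = 92

XCII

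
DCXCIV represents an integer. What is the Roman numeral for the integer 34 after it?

DCXCIV = 694
694 + 34 = 728

DCCXXVIII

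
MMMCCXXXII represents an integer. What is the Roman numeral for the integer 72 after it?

MMMCCXXXII = 3232
3232 + 72 = 3304

MMMCCCIV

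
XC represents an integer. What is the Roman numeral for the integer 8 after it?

XC = 90
90 + 8 = 98

XCVIII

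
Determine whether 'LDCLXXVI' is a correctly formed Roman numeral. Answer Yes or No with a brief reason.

'LDCLXXVI': L should not appear more than once

No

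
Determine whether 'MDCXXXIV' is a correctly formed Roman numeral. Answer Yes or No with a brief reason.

'MDCXXXIV': Check the rules: uses only the symbols I, V, X, L, C, D, M; no symbol is repeated more than three times in a row; V, L and D each appear at most once; the only place a smaller symbol precedes a larger one is the allowed subtractive pair IV, the symbol right after such a pair (if any) is smaller than the pair's first symbol, and otherwise the values never increase from left to right. Value: M (1000) + D (500) + C (100) + X (10) + X (10) + X (10) + IV (4) = 1634. So it is a valid standard Roman numeral.

Yes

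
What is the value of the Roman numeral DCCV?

DCCV: D=500, C=100, C=100, V=5
500 + 100 + 100 + 5 = 705

705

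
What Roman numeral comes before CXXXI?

CXXXI = 131; previous is 130

CXXX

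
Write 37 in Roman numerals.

Convert 37 to Roman numerals:
  37 contains 3×10 (XXX)
  7 contains 1×5 (V)
  2 contains 2×1 (II)

XXXVII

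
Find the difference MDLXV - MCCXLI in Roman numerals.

MDLXV = 1565
MCCXLI = 1241
1565 - 1241 = 324

CCCXXIV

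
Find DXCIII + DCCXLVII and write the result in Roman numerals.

DXCIII = 593
DCCXLVII = 747
593 + 747 = 1340

MCCCXL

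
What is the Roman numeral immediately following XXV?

XXV = 25, so the next integer is 25 + 1 = 26

XXVI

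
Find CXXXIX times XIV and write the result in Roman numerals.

CXXXIX = 139
XIV = 14
139 × 14 = 1946

MCMXLVI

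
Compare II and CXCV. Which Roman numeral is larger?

II = 2
CXCV = 195
195 is larger

CXCV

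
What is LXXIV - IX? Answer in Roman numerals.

LXXIV = 74
IX = 9
74 - 9 = 65

LXV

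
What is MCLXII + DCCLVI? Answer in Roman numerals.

MCLXII = 1162
DCCLVI = 756
1162 + 756 = 1918

MCMXVIII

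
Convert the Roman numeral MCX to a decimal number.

MCX: M=1000, C=100, X=10
1000 + 100 + 10 = 1110

1110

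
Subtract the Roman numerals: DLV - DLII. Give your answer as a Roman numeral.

DLV = 555
DLII = 552
555 - 552 = 3

III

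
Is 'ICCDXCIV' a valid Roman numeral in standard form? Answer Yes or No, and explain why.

'ICCDXCIV': Invalid subtractive combination: IC

No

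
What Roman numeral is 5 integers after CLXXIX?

CLXXIX = 179
179 + 5 = 184

CLXXXIV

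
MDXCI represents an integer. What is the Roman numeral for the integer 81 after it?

MDXCI = 1591
1591 + 81 = 1672

MDCLXXII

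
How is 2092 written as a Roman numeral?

Convert 2092 to Roman numerals:
  2092 contains 2×1000 (MM)
  92 contains 1×90 (XC)
  2 contains 2×1 (II)

MMXCII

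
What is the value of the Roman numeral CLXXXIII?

CLXXXIII: C=100, L=50, X=10, X=10, X=10, I=1, I=1, I=1
100 + 50 + 10 + 10 + 10 + 1 + 1 + 1 = 183

183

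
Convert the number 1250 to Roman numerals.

Convert 1250 to Roman numerals:
  1250 contains 1×1000 (M)
  250 contains 2×100 (CC)
  50 contains 1×50 (L)

MCCL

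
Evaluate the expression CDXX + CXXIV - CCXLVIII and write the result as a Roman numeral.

CDXX = 420, CXXIV = 124, CCXLVIII = 248
420 + 124 = 544
544 - 248 = 296

CCXCVI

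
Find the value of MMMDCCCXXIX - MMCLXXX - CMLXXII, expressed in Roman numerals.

MMMDCCCXXIX = 3829, MMCLXXX = 2180, CMLXXII = 972
3829 - 2180 = 1649
1649 - 972 = 677

DCLXXVII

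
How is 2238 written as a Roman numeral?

Convert 2238 to Roman numerals:
  2238 contains 2×1000 (MM)
  238 contains 2×100 (CC)
  38 contains 3×10 (XXX)
  8 contains 1×5 (V)
  3 contains 3×1 (III)

MMCCXXXVIII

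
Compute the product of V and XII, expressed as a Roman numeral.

V = 5
XII = 12
5 × 12 = 60

LX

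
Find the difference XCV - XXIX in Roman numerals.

XCV = 95
XXIX = 29
95 - 29 = 66

LXVI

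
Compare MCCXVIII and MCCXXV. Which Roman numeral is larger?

MCCXVIII = 1218
MCCXXV = 1225
1225 is larger

MCCXXV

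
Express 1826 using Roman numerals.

Convert 1826 to Roman numerals:
  1826 contains 1×1000 (M)
  826 contains 1×500 (D)
  326 contains 3×100 (CCC)
  26 contains 2×10 (XX)
  6 contains 1×5 (V)
  1 contains 1×1 (I)

MDCCCXXVI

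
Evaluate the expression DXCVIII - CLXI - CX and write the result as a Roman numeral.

DXCVIII = 598, CLXI = 161, CX = 110
598 - 161 = 437
437 - 110 = 327

CCCXXVII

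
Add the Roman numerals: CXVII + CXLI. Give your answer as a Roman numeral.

CXVII = 117
CXLI = 141
117 + 141 = 258

CCLVIII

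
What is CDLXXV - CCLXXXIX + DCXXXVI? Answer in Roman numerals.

CDLXXV = 475, CCLXXXIX = 289, DCXXXVI = 636
475 - 289 = 186
186 + 636 = 822

DCCCXXII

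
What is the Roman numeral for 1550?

Convert 1550 to Roman numerals:
  1550 contains 1×1000 (M)
  550 contains 1×500 (D)
  50 contains 1×50 (L)

MDL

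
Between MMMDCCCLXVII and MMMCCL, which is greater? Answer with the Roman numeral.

MMMDCCCLXVII = 3867
MMMCCL = 3250
3867 is larger

MMMDCCCLXVII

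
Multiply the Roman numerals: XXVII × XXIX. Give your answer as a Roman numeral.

XXVII = 27
XXIX = 29
27 × 29 = 783

DCCLXXXIII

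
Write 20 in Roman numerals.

Convert 20 to Roman numerals:
  20 contains 2×10 (XX)

XX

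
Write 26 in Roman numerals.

Convert 26 to Roman numerals:
  26 contains 2×10 (XX)
  6 contains 1×5 (V)
  1 contains 1×1 (I)

XXVI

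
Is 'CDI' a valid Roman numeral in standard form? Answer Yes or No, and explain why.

'CDI': Check the rules: uses only the symbols I, V, X, L, C, D, M; no symbol is repeated more than three times in a row; V, L and D each appear at most once; the only place a smaller symbol precedes a larger one is the allowed subtractive pair CD, the symbol right after such a pair (if any) is smaller than the pair's first symbol, and otherwise the values never increase from left to right. Value: CD (400) + I (1) = 401. So it is a valid standard Roman numeral.

Yes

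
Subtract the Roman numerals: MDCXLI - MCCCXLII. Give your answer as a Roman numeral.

MDCXLI = 1641
MCCCXLII = 1342
1641 - 1342 = 299

CCXCIX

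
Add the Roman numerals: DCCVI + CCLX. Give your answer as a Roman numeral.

DCCVI = 706
CCLX = 260
706 + 260 = 966

CMLXVI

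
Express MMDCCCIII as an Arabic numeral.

MMDCCCIII: M=1000, M=1000, D=500, C=100, C=100, C=100, I=1, I=1, I=1
1000 + 1000 + 500 + 100 + 100 + 100 + 1 + 1 + 1 = 2803

2803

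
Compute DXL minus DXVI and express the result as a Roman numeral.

DXL = 540
DXVI = 516
540 - 516 = 24

XXIV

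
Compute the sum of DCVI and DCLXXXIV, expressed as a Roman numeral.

DCVI = 606
DCLXXXIV = 684
606 + 684 = 1290

MCCXC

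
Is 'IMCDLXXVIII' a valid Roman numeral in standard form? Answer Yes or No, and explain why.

'IMCDLXXVIII': Invalid subtractive combination: IM

No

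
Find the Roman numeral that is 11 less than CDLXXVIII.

CDLXXVIII = 478
478 - 11 = 467

CDLXVII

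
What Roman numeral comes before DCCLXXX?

DCCLXXX = 780, so the previous integer is 780 - 1 = 779

DCCLXXIX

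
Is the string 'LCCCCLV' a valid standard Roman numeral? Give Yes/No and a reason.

'LCCCCLV': More than 3 consecutive C's

No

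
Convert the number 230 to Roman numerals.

Convert 230 to Roman numerals:
  230 contains 2×100 (CC)
  30 contains 3×10 (XXX)

CCXXX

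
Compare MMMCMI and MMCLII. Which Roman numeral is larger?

MMMCMI = 3901
MMCLII = 2152
3901 is larger

MMMCMI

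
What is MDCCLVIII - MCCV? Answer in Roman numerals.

MDCCLVIII = 1758
MCCV = 1205
1758 - 1205 = 553

DLIII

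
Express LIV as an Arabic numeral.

LIV: L=50, IV=4
50 + 4 = 54

54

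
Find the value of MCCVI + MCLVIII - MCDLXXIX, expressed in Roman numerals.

MCCVI = 1206, MCLVIII = 1158, MCDLXXIX = 1479
1206 + 1158 = 2364
2364 - 1479 = 885

DCCCLXXXV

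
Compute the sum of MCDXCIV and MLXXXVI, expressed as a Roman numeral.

MCDXCIV = 1494
MLXXXVI = 1086
1494 + 1086 = 2580

MMDLXXX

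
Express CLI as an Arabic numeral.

CLI: C=100, L=50, I=1
100 + 50 + 1 = 151

151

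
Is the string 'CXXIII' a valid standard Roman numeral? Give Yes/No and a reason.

'CXXIII': Check the rules: uses only the symbols I, V, X, L, C, D, M; no symbol is repeated more than three times in a row; V, L and D each appear at most once; no smaller symbol precedes a larger one (values never increase from left to right). Value: C (100) + X (10) + X (10) + I (1) + I (1) + I (1) = 123. So it is a valid standard Roman numeral.

Yes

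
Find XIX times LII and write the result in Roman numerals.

XIX = 19
LII = 52
19 × 52 = 988

CMLXXXVIII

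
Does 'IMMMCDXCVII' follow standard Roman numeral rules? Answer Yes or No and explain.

'IMMMCDXCVII': Invalid subtractive combination: IM

No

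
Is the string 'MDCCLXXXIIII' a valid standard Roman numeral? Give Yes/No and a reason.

'MDCCLXXXIIII': More than 3 consecutive I's

No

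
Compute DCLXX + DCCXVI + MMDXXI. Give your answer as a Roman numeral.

DCLXX = 670, DCCXVI = 716, MMDXXI = 2521
670 + 716 = 1386
1386 + 2521 = 3907

MMMCMVII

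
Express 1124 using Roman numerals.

Convert 1124 to Roman numerals:
  1124 contains 1×1000 (M)
  124 contains 1×100 (C)
  24 contains 2×10 (XX)
  4 contains 1×4 (IV)

MCXXIV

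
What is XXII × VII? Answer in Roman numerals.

XXII = 22
VII = 7
22 × 7 = 154

CLIV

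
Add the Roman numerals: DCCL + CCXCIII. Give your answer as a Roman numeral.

DCCL = 750
CCXCIII = 293
750 + 293 = 1043

MXLIII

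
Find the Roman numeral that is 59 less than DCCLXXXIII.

DCCLXXXIII = 783
783 - 59 = 724

DCCXXIV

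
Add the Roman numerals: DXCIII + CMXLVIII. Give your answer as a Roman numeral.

DXCIII = 593
CMXLVIII = 948
593 + 948 = 1541

MDXLI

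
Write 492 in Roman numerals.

Convert 492 to Roman numerals:
  492 contains 1×400 (CD)
  92 contains 1×90 (XC)
  2 contains 2×1 (II)

CDXCII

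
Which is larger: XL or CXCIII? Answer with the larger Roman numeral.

XL = 40
CXCIII = 193
193 is larger

CXCIII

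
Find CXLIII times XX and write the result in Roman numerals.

CXLIII = 143
XX = 20
143 × 20 = 2860

MMDCCCLX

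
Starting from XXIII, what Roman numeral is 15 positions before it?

XXIII = 23
23 - 15 = 8

VIII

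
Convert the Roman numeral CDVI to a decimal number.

CDVI: CD=400, V=5, I=1
400 + 5 + 1 = 406

406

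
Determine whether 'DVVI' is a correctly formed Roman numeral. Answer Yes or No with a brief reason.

'DVVI': V should not appear more than once

No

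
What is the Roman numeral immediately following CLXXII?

CLXXII = 172; next is 173

CLXXIII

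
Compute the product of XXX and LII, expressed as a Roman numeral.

XXX = 30
LII = 52
30 × 52 = 1560

MDLX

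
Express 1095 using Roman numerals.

Convert 1095 to Roman numerals:
  1095 contains 1×1000 (M)
  95 contains 1×90 (XC)
  5 contains 1×5 (V)

MXCV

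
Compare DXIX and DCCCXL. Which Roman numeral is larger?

DXIX = 519
DCCCXL = 840
840 is larger

DCCCXL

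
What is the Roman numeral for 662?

Convert 662 to Roman numerals:
  662 contains 1×500 (D)
  162 contains 1×100 (C)
  62 contains 1×50 (L)
  12 contains 1×10 (X)
  2 contains 2×1 (II)

DCLXII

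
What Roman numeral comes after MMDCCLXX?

MMDCCLXX = 2770, so the next integer is 2770 + 1 = 2771

MMDCCLXXI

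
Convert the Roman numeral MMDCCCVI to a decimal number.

MMDCCCVI: M=1000, M=1000, D=500, C=100, C=100, C=100, V=5, I=1
1000 + 1000 + 500 + 100 + 100 + 100 + 5 + 1 = 2806

2806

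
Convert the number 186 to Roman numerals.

Convert 186 to Roman numerals:
  186 contains 1×100 (C)
  86 contains 1×50 (L)
  36 contains 3×10 (XXX)
  6 contains 1×5 (V)
  1 contains 1×1 (I)

CLXXXVI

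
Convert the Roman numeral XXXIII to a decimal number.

XXXIII: X=10, X=10, X=10, I=1, I=1, I=1
10 + 10 + 10 + 1 + 1 + 1 = 33

33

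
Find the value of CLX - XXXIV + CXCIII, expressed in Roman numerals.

CLX = 160, XXXIV = 34, CXCIII = 193
160 - 34 = 126
126 + 193 = 319

CCCXIX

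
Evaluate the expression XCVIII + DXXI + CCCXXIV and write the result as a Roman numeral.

XCVIII = 98, DXXI = 521, CCCXXIV = 324
98 + 521 = 619
619 + 324 = 943

CMXLIII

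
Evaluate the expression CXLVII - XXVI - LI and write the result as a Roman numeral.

CXLVII = 147, XXVI = 26, LI = 51
147 - 26 = 121
121 - 51 = 70

LXX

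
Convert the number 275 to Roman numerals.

Convert 275 to Roman numerals:
  275 contains 2×100 (CC)
  75 contains 1×50 (L)
  25 contains 2×10 (XX)
  5 contains 1×5 (V)

CCLXXV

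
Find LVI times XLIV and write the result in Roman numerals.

LVI = 56
XLIV = 44
56 × 44 = 2464

MMCDLXIV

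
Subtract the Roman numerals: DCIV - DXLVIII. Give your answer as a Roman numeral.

DCIV = 604
DXLVIII = 548
604 - 548 = 56

LVI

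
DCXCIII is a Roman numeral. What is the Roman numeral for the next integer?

DCXCIII = 693; next is 694

DCXCIV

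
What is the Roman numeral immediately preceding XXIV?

XXIV = 24; previous is 23

XXIII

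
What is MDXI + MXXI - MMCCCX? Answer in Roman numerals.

MDXI = 1511, MXXI = 1021, MMCCCX = 2310
1511 + 1021 = 2532
2532 - 2310 = 222

CCXXII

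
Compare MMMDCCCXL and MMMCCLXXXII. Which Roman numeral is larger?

MMMDCCCXL = 3840
MMMCCLXXXII = 3282
3840 is larger

MMMDCCCXL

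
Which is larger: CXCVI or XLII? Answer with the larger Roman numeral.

CXCVI = 196
XLII = 42
196 is larger

CXCVI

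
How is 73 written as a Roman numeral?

Convert 73 to Roman numerals:
  73 contains 1×50 (L)
  23 contains 2×10 (XX)
  3 contains 3×1 (III)

LXXIII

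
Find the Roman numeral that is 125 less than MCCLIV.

MCCLIV = 1254
1254 - 125 = 1129

MCXXIX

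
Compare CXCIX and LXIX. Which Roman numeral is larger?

CXCIX = 199
LXIX = 69
199 is larger

CXCIX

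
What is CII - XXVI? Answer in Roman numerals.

CII = 102
XXVI = 26
102 - 26 = 76

LXXVI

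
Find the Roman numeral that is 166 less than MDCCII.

MDCCII = 1702
1702 - 166 = 1536

MDXXXVI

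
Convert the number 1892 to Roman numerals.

Convert 1892 to Roman numerals:
  1892 contains 1×1000 (M)
  892 contains 1×500 (D)
  392 contains 3×100 (CCC)
  92 contains 1×90 (XC)
  2 contains 2×1 (II)

MDCCCXCII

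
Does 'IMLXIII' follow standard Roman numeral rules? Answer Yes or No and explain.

'IMLXIII': Invalid subtractive combination: IM

No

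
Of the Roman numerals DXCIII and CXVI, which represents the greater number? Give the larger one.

DXCIII = 593
CXVI = 116
593 is larger

DXCIII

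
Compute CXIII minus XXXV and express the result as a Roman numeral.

CXIII = 113
XXXV = 35
113 - 35 = 78

LXXVIII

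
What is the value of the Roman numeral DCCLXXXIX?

DCCLXXXIX: D=500, C=100, C=100, L=50, X=10, X=10, X=10, IX=9
500 + 100 + 100 + 50 + 10 + 10 + 10 + 9 = 789

789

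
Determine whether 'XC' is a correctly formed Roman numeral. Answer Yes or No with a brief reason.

'XC': Check the rules: uses only the symbols I, V, X, L, C, D, M; no symbol is repeated more than three times in a row; V, L and D each appear at most once; the only place a smaller symbol precedes a larger one is the allowed subtractive pair XC, the symbol right after such a pair (if any) is smaller than the pair's first symbol, and otherwise the values never increase from left to right. Value: XC = 90. So it is a valid standard Roman numeral.

Yes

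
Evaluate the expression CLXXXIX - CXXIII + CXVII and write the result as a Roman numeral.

CLXXXIX = 189, CXXIII = 123, CXVII = 117
189 - 123 = 66
66 + 117 = 183

CLXXXIII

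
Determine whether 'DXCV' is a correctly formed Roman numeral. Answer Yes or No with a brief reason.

'DXCV': Check the rules: uses only the symbols I, V, X, L, C, D, M; no symbol is repeated more than three times in a row; V, L and D each appear at most once; the only place a smaller symbol precedes a larger one is the allowed subtractive pair XC, the symbol right after such a pair (if any) is smaller than the pair's first symbol, and otherwise the values never increase from left to right. Value: D (500) + XC (90) + V (5) = 595. So it is a valid standard Roman numeral.

Yes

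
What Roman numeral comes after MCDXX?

MCDXX = 1420, so the next integer is 1420 + 1 = 1421

MCDXXI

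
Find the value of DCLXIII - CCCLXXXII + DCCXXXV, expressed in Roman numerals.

DCLXIII = 663, CCCLXXXII = 382, DCCXXXV = 735
663 - 382 = 281
281 + 735 = 1016

MXVI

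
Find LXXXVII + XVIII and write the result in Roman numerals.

LXXXVII = 87
XVIII = 18
87 + 18 = 105

CV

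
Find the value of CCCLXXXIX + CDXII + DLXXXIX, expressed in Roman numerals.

CCCLXXXIX = 389, CDXII = 412, DLXXXIX = 589
389 + 412 = 801
801 + 589 = 1390

MCCCXC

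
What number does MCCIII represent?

MCCIII: M=1000, C=100, C=100, I=1, I=1, I=1
1000 + 100 + 100 + 1 + 1 + 1 = 1203

1203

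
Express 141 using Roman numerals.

Convert 141 to Roman numerals:
  141 contains 1×100 (C)
  41 contains 1×40 (XL)
  1 contains 1×1 (I)

CXLI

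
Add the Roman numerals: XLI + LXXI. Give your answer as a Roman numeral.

XLI = 41
LXXI = 71
41 + 71 = 112

CXII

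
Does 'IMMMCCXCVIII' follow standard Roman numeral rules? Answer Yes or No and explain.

'IMMMCCXCVIII': Invalid subtractive combination: IM

No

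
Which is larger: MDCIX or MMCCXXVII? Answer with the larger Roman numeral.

MDCIX = 1609
MMCCXXVII = 2227
2227 is larger

MMCCXXVII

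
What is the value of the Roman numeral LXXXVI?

LXXXVI: L=50, X=10, X=10, X=10, V=5, I=1
50 + 10 + 10 + 10 + 5 + 1 = 86

86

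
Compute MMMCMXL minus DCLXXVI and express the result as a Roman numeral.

MMMCMXL = 3940
DCLXXVI = 676
3940 - 676 = 3264

MMMCCLXIV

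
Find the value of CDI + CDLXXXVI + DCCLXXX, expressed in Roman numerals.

CDI = 401, CDLXXXVI = 486, DCCLXXX = 780
401 + 486 = 887
887 + 780 = 1667

MDCLXVII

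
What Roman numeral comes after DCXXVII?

DCXXVII = 627; next is 628

DCXXVIII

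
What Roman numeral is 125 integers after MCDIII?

MCDIII = 1403
1403 + 125 = 1528

MDXXVIII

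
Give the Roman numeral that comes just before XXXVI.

XXXVI = 36, so the previous integer is 36 - 1 = 35

XXXV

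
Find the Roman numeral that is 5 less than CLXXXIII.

CLXXXIII = 183
183 - 5 = 178

CLXXVIII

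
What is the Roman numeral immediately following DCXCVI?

DCXCVI = 696; next is 697

DCXCVII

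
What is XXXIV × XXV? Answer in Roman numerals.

XXXIV = 34
XXV = 25
34 × 25 = 850

DCCCL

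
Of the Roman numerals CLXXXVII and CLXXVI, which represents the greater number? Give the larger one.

CLXXXVII = 187
CLXXVI = 176
187 is larger

CLXXXVII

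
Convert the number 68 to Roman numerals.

Convert 68 to Roman numerals:
  68 contains 1×50 (L)
  18 contains 1×10 (X)
  8 contains 1×5 (V)
  3 contains 3×1 (III)

LXVIII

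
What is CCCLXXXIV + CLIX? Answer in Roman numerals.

CCCLXXXIV = 384
CLIX = 159
384 + 159 = 543

DXLIII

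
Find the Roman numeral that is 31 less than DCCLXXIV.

DCCLXXIV = 774
774 - 31 = 743

DCCXLIII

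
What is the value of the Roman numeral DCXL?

DCXL: D=500, C=100, XL=40
500 + 100 + 40 = 640

640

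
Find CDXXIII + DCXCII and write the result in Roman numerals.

CDXXIII = 423
DCXCII = 692
423 + 692 = 1115

MCXV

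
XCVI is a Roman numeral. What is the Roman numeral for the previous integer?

XCVI = 96; previous is 95

XCV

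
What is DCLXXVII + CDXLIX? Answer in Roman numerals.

DCLXXVII = 677
CDXLIX = 449
677 + 449 = 1126

MCXXVI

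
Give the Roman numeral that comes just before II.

II = 2, so the previous integer is 2 - 1 = 1

I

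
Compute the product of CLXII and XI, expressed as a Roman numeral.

CLXII = 162
XI = 11
162 × 11 = 1782

MDCCLXXXII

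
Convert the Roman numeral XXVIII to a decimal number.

XXVIII: X=10, X=10, V=5, I=1, I=1, I=1
10 + 10 + 5 + 1 + 1 + 1 = 28

28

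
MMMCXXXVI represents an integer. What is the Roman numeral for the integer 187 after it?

MMMCXXXVI = 3136
3136 + 187 = 3323

MMMCCCXXIII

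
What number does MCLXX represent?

MCLXX: M=1000, C=100, L=50, X=10, X=10
1000 + 100 + 50 + 10 + 10 = 1170

1170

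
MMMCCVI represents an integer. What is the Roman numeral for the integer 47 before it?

MMMCCVI = 3206
3206 - 47 = 3159

MMMCLIX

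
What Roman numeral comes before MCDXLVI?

MCDXLVI = 1446; previous is 1445

MCDXLV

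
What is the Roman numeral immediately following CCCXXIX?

CCCXXIX = 329; next is 330

CCCXXX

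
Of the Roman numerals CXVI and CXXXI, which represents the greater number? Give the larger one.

CXVI = 116
CXXXI = 131
131 is larger

CXXXI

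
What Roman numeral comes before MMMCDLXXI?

MMMCDLXXI = 3471; previous is 3470

MMMCDLXX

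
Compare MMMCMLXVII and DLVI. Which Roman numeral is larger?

MMMCMLXVII = 3967
DLVI = 556
3967 is larger

MMMCMLXVII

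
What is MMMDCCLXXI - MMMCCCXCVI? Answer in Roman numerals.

MMMDCCLXXI = 3771
MMMCCCXCVI = 3396
3771 - 3396 = 375

CCCLXXV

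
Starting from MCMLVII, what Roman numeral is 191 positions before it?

MCMLVII = 1957
1957 - 191 = 1766

MDCCLXVI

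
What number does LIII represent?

LIII: L=50, I=1, I=1, I=1
50 + 1 + 1 + 1 = 53

53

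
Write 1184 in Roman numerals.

Convert 1184 to Roman numerals:
  1184 contains 1×1000 (M)
  184 contains 1×100 (C)
  84 contains 1×50 (L)
  34 contains 3×10 (XXX)
  4 contains 1×4 (IV)

MCLXXXIV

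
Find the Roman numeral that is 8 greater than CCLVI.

CCLVI = 256
256 + 8 = 264

CCLXIV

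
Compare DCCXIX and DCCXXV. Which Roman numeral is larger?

DCCXIX = 719
DCCXXV = 725
725 is larger

DCCXXV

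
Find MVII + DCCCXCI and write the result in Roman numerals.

MVII = 1007
DCCCXCI = 891
1007 + 891 = 1898

MDCCCXCVIII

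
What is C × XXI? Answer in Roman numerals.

C = 100
XXI = 21
100 × 21 = 2100

MMC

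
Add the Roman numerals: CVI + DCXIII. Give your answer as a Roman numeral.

CVI = 106
DCXIII = 613
106 + 613 = 719

DCCXIX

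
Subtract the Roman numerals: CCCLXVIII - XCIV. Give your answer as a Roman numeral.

CCCLXVIII = 368
XCIV = 94
368 - 94 = 274

CCLXXIV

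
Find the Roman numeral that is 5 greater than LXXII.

LXXII = 72
72 + 5 = 77

LXXVII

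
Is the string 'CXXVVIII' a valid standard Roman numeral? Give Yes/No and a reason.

'CXXVVIII': V should not appear more than once

No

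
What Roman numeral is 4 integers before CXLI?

CXLI = 141
141 - 4 = 137

CXXXVII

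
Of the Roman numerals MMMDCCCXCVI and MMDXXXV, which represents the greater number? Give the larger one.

MMMDCCCXCVI = 3896
MMDXXXV = 2535
3896 is larger

MMMDCCCXCVI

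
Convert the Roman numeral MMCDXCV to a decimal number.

MMCDXCV: M=1000, M=1000, CD=400, XC=90, V=5
1000 + 1000 + 400 + 90 + 5 = 2495

2495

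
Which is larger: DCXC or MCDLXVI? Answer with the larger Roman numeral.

DCXC = 690
MCDLXVI = 1466
1466 is larger

MCDLXVI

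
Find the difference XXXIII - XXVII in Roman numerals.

XXXIII = 33
XXVII = 27
33 - 27 = 6

VI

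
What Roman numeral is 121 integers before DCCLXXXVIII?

DCCLXXXVIII = 788
788 - 121 = 667

DCLXVII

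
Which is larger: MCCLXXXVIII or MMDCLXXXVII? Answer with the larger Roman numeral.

MCCLXXXVIII = 1288
MMDCLXXXVII = 2687
2687 is larger

MMDCLXXXVII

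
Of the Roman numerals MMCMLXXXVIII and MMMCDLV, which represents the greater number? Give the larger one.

MMCMLXXXVIII = 2988
MMMCDLV = 3455
3455 is larger

MMMCDLV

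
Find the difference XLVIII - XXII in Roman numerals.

XLVIII = 48
XXII = 22
48 - 22 = 26

XXVI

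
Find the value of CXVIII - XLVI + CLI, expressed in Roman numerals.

CXVIII = 118, XLVI = 46, CLI = 151
118 - 46 = 72
72 + 151 = 223

CCXXIII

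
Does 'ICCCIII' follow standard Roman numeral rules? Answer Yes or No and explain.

'ICCCIII': Invalid subtractive combination: IC

No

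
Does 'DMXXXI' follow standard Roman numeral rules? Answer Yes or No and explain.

'DMXXXI': Invalid subtractive combination: DM

No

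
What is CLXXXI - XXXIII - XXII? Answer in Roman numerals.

CLXXXI = 181, XXXIII = 33, XXII = 22
181 - 33 = 148
148 - 22 = 126

CXXVI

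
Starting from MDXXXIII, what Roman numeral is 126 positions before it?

MDXXXIII = 1533
1533 - 126 = 1407

MCDVII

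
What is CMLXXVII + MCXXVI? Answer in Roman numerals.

CMLXXVII = 977
MCXXVI = 1126
977 + 1126 = 2103

MMCIII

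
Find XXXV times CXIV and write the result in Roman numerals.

XXXV = 35
CXIV = 114
35 × 114 = 3990

MMMCMXC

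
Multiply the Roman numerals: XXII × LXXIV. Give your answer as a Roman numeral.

XXII = 22
LXXIV = 74
22 × 74 = 1628

MDCXXVIII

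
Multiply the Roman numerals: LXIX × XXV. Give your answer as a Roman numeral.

LXIX = 69
XXV = 25
69 × 25 = 1725

MDCCXXV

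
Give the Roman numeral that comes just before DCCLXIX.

DCCLXIX = 769; previous is 768

DCCLXVIII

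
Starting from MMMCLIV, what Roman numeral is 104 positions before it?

MMMCLIV = 3154
3154 - 104 = 3050

MMML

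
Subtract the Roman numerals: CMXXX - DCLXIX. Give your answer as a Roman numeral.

CMXXX = 930
DCLXIX = 669
930 - 669 = 261

CCLXI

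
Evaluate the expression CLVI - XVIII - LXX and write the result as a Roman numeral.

CLVI = 156, XVIII = 18, LXX = 70
156 - 18 = 138
138 - 70 = 68

LXVIII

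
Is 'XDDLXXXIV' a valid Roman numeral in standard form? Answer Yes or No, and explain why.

'XDDLXXXIV': D should not appear more than once

No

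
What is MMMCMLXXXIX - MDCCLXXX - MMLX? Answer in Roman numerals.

MMMCMLXXXIX = 3989, MDCCLXXX = 1780, MMLX = 2060
3989 - 1780 = 2209
2209 - 2060 = 149

CXLIX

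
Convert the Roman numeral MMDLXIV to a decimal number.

MMDLXIV: M=1000, M=1000, D=500, L=50, X=10, IV=4
1000 + 1000 + 500 + 50 + 10 + 4 = 2564

2564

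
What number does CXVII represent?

CXVII: C=100, X=10, V=5, I=1, I=1
100 + 10 + 5 + 1 + 1 = 117

117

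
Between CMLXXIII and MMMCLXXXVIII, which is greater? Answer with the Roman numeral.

CMLXXIII = 973
MMMCLXXXVIII = 3188
3188 is larger

MMMCLXXXVIII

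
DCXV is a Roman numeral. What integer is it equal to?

DCXV: D=500, C=100, X=10, V=5
500 + 100 + 10 + 5 = 615

615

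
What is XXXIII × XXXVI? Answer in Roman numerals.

XXXIII = 33
XXXVI = 36
33 × 36 = 1188

MCLXXXVIII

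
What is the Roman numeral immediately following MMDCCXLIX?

MMDCCXLIX = 2749; next is 2750

MMDCCL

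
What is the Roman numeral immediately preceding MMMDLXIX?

MMMDLXIX = 3569; previous is 3568

MMMDLXVIII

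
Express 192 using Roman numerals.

Convert 192 to Roman numerals:
  192 contains 1×100 (C)
  92 contains 1×90 (XC)
  2 contains 2×1 (II)

CXCII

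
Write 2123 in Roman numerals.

Convert 2123 to Roman numerals:
  2123 contains 2×1000 (MM)
  123 contains 1×100 (C)
  23 contains 2×10 (XX)
  3 contains 3×1 (III)

MMCXXIII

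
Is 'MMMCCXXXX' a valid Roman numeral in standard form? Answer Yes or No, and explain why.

'MMMCCXXXX': More than 3 consecutive X's

No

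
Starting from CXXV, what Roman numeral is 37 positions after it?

CXXV = 125
125 + 37 = 162

CLXII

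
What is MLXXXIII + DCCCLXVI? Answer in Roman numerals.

MLXXXIII = 1083
DCCCLXVI = 866
1083 + 866 = 1949

MCMXLIX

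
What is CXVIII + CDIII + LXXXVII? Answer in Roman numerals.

CXVIII = 118, CDIII = 403, LXXXVII = 87
118 + 403 = 521
521 + 87 = 608

DCVIII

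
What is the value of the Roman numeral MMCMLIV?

MMCMLIV: M=1000, M=1000, CM=900, L=50, IV=4
1000 + 1000 + 900 + 50 + 4 = 2954

2954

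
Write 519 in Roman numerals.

Convert 519 to Roman numerals:
  519 contains 1×500 (D)
  19 contains 1×10 (X)
  9 contains 1×9 (IX)

DXIX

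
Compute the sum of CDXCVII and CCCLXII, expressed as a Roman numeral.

CDXCVII = 497
CCCLXII = 362
497 + 362 = 859

DCCCLIX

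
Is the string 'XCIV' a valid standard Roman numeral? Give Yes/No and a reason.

'XCIV': Check the rules: uses only the symbols I, V, X, L, C, D, M; no symbol is repeated more than three times in a row; V, L and D each appear at most once; the only places a smaller symbol precedes a larger one are the allowed subtractive pairs XC, IV, the symbol right after such a pair (if any) is smaller than the pair's first symbol, and otherwise the values never increase from left to right. Value: XC (90) + IV (4) = 94. So it is a valid standard Roman numeral.

Yes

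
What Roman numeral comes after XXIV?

XXIV = 24; next is 25

XXV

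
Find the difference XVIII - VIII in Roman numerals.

XVIII = 18
VIII = 8
18 - 8 = 10

X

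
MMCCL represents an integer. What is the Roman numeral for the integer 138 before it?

MMCCL = 2250
2250 - 138 = 2112

MMCXII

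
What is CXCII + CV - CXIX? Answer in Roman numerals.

CXCII = 192, CV = 105, CXIX = 119
192 + 105 = 297
297 - 119 = 178

CLXXVIII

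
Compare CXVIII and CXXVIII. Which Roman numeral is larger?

CXVIII = 118
CXXVIII = 128
128 is larger

CXXVIII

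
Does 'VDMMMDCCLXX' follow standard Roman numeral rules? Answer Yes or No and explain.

'VDMMMDCCLXX': D should not appear more than once

No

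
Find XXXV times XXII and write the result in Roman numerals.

XXXV = 35
XXII = 22
35 × 22 = 770

DCCLXX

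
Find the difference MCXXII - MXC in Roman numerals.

MCXXII = 1122
MXC = 1090
1122 - 1090 = 32

XXXII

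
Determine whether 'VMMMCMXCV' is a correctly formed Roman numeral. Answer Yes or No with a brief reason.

'VMMMCMXCV': V should not appear more than once

No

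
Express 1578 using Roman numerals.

Convert 1578 to Roman numerals:
  1578 contains 1×1000 (M)
  578 contains 1×500 (D)
  78 contains 1×50 (L)
  28 contains 2×10 (XX)
  8 contains 1×5 (V)
  3 contains 3×1 (III)

MDLXXVIII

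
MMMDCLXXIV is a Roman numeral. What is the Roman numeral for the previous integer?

MMMDCLXXIV = 3674, so the previous integer is 3674 - 1 = 3673

MMMDCLXXIII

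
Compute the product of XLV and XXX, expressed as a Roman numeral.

XLV = 45
XXX = 30
45 × 30 = 1350

MCCCL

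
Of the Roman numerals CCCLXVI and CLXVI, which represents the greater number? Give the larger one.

CCCLXVI = 366
CLXVI = 166
366 is larger

CCCLXVI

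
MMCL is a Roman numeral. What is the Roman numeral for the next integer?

MMCL = 2150; next is 2151

MMCLI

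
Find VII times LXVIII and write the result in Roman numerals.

VII = 7
LXVIII = 68
7 × 68 = 476

CDLXXVI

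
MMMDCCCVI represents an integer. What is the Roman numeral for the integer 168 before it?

MMMDCCCVI = 3806
3806 - 168 = 3638

MMMDCXXXVIII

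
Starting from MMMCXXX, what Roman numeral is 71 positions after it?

MMMCXXX = 3130
3130 + 71 = 3201

MMMCCI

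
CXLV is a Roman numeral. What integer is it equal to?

CXLV: C=100, XL=40, V=5
100 + 40 + 5 = 145

145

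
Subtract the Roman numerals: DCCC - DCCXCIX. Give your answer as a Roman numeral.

DCCC = 800
DCCXCIX = 799
800 - 799 = 1

I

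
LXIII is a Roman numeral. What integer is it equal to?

LXIII: L=50, X=10, I=1, I=1, I=1
50 + 10 + 1 + 1 + 1 = 63

63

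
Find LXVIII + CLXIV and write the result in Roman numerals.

LXVIII = 68
CLXIV = 164
68 + 164 = 232

CCXXXII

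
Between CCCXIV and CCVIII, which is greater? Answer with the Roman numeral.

CCCXIV = 314
CCVIII = 208
314 is larger

CCCXIV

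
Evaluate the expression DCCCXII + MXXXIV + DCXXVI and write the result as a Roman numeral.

DCCCXII = 812, MXXXIV = 1034, DCXXVI = 626
812 + 1034 = 1846
1846 + 626 = 2472

MMCDLXXII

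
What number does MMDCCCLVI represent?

MMDCCCLVI: M=1000, M=1000, D=500, C=100, C=100, C=100, L=50, V=5, I=1
1000 + 1000 + 500 + 100 + 100 + 100 + 50 + 5 + 1 = 2856

2856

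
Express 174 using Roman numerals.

Convert 174 to Roman numerals:
  174 contains 1×100 (C)
  74 contains 1×50 (L)
  24 contains 2×10 (XX)
  4 contains 1×4 (IV)

CLXXIV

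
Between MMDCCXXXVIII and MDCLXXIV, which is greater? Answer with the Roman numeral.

MMDCCXXXVIII = 2738
MDCLXXIV = 1674
2738 is larger

MMDCCXXXVIII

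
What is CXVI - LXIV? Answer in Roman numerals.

CXVI = 116
LXIV = 64
116 - 64 = 52

LII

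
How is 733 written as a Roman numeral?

Convert 733 to Roman numerals:
  733 contains 1×500 (D)
  233 contains 2×100 (CC)
  33 contains 3×10 (XXX)
  3 contains 3×1 (III)

DCCXXXIII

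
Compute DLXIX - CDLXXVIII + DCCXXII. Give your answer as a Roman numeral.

DLXIX = 569, CDLXXVIII = 478, DCCXXII = 722
569 - 478 = 91
91 + 722 = 813

DCCCXIII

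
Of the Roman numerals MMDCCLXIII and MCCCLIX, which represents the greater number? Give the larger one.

MMDCCLXIII = 2763
MCCCLIX = 1359
2763 is larger

MMDCCLXIII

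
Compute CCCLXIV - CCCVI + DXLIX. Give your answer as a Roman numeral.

CCCLXIV = 364, CCCVI = 306, DXLIX = 549
364 - 306 = 58
58 + 549 = 607

DCVII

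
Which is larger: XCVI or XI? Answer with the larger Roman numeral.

XCVI = 96
XI = 11
96 is larger

XCVI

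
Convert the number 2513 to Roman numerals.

Convert 2513 to Roman numerals:
  2513 contains 2×1000 (MM)
  513 contains 1×500 (D)
  13 contains 1×10 (X)
  3 contains 3×1 (III)

MMDXIII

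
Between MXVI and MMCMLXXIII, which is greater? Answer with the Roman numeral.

MXVI = 1016
MMCMLXXIII = 2973
2973 is larger

MMCMLXXIII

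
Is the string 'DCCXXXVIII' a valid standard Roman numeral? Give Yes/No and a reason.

'DCCXXXVIII': Check the rules: uses only the symbols I, V, X, L, C, D, M; no symbol is repeated more than three times in a row; V, L and D each appear at most once; no smaller symbol precedes a larger one (values never increase from left to right). Value: D (500) + C (100) + C (100) + X (10) + X (10) + X (10) + V (5) + I (1) + I (1) + I (1) = 738. So it is a valid standard Roman numeral.

Yes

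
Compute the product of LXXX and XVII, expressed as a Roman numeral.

LXXX = 80
XVII = 17
80 × 17 = 1360

MCCCLX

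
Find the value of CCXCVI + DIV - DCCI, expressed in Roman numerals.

CCXCVI = 296, DIV = 504, DCCI = 701
296 + 504 = 800
800 - 701 = 99

XCIX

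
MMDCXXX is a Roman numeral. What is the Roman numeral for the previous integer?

MMDCXXX = 2630; previous is 2629

MMDCXXIX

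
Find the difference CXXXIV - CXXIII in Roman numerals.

CXXXIV = 134
CXXIII = 123
134 - 123 = 11

XI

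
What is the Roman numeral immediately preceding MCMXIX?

MCMXIX = 1919, so the previous integer is 1919 - 1 = 1918

MCMXVIII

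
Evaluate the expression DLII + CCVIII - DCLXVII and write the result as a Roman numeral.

DLII = 552, CCVIII = 208, DCLXVII = 667
552 + 208 = 760
760 - 667 = 93

XCIII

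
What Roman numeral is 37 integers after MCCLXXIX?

MCCLXXIX = 1279
1279 + 37 = 1316

MCCCXVI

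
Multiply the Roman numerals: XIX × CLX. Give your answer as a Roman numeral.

XIX = 19
CLX = 160
19 × 160 = 3040

MMMXL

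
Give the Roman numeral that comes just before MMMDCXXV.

MMMDCXXV = 3625; previous is 3624

MMMDCXXIV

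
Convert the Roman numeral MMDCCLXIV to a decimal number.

MMDCCLXIV: M=1000, M=1000, D=500, C=100, C=100, L=50, X=10, IV=4
1000 + 1000 + 500 + 100 + 100 + 50 + 10 + 4 = 2764

2764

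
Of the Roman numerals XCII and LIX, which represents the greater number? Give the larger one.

XCII = 92
LIX = 59
92 is larger

XCII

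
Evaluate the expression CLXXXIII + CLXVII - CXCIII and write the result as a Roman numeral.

CLXXXIII = 183, CLXVII = 167, CXCIII = 193
183 + 167 = 350
350 - 193 = 157

CLVII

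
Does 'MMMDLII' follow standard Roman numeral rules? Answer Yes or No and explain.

'MMMDLII': Check the rules: uses only the symbols I, V, X, L, C, D, M; no symbol is repeated more than three times in a row; V, L and D each appear at most once; no smaller symbol precedes a larger one (values never increase from left to right). Value: M (1000) + M (1000) + M (1000) + D (500) + L (50) + I (1) + I (1) = 3552. So it is a valid standard Roman numeral.

Yes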